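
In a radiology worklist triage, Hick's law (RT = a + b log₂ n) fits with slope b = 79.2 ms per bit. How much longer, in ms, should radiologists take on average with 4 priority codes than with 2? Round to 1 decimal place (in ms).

79.2 ms

The intercept a cancels: ΔRT = b·(log₂ n₂ − log₂ n₁) = b·log₂(n₂/n₁).
log₂(4) − log₂(2) = log₂(4/2) = log₂(2) = 1.
ΔRT = 79.2 × 1.0000 = 79.200 ms.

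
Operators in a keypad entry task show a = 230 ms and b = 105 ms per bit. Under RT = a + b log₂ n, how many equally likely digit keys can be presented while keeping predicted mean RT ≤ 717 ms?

24

Information budget: (717 − 230)/105 = 4.6381 bits, so n ≤ 2^4.6381 = 24.900 → at most 24.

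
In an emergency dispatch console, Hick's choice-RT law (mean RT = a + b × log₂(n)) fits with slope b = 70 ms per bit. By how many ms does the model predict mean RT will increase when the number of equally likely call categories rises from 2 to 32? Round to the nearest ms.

280 ms

Only the slope matters, since a is common to both: ΔRT = b·log₂(n₂/n₁).
log₂(32) − log₂(2) = log₂(32/2) = log₂(16) = 4.
ΔRT = 70 × 4.0000 = 280.000 ms.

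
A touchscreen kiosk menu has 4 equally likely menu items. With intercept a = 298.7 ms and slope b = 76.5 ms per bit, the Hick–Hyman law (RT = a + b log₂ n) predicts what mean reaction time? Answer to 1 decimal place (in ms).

log₂(4) = 2 bits, so RT = 298.7 + 76.5 × 2 ≈ 451.700 ms.

451.7 ms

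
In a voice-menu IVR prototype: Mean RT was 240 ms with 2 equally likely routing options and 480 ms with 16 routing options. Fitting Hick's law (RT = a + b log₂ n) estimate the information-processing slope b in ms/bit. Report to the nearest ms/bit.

Slope: b = (480 − 240) / (log₂ 16 − log₂ 2) = 240/3.0000 = 80 ms/bit.

80 ms/bit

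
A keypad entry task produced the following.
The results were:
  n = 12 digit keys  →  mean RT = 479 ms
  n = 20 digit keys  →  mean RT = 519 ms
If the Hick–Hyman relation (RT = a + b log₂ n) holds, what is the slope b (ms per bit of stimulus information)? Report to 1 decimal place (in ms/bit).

The slope on a log₂ axis is (519 − 479) / (4.3219 − 3.5850) = 54.277 ms/bit.

54.3 ms/bit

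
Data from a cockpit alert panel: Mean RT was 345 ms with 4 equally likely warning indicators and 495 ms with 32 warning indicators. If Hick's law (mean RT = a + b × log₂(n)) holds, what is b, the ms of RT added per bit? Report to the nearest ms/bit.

b = (RT₂ − RT₁)/(log₂ n₂ − log₂ n₁) = (495 − 345)/(5 − 2) = 50 ms/bit.

50 ms/bit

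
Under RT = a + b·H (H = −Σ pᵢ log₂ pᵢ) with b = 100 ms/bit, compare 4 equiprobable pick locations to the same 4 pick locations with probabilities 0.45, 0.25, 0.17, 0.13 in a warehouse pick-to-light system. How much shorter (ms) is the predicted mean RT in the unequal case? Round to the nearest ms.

16 ms

The RT saving is b·ΔH. Equiprobable H₀ = log₂(4) = 2.0000 bits; with the given probabilities H = 1.8356 bits.
b·(H₀ − H) = 100 × (2.0000 − 1.8356) = 16.44 ms.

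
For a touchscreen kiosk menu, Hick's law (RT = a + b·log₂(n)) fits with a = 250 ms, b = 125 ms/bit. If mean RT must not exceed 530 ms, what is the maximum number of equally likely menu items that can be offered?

4

Set 250 + 125·log₂ n ≤ 530 → log₂ n ≤ (530 − 250)/125 = 2.2400.
So n ≤ 2^2.2400 = 4.724; the largest integer n is 4.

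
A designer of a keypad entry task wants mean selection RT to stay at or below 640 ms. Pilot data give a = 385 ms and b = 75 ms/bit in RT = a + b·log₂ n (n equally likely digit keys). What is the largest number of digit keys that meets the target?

10

75·log₂ n ≤ 640 − 385 = 255, giving log₂ n ≤ 3.4000 and n ≤ 10.556. The largest whole number is 10.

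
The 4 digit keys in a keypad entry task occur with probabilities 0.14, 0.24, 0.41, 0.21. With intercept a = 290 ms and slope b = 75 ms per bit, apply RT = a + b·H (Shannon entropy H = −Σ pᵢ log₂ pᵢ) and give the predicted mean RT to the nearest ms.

432 ms

Entropy contributions −pᵢ log₂ pᵢ: 0.3971, 0.4941, 0.5274, 0.4728; sum H = 1.8915 bits.
RT = a + bH = 290 + 75·1.8915 = 431.86 ms.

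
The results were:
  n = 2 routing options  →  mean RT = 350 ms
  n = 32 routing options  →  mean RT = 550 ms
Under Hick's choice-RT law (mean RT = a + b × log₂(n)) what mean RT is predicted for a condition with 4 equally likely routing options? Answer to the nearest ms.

400 ms

Solve the two-equation system in a and b:
  b = (550 − 350) / (log₂ 32 − log₂ 2) = 200 / (5 − 1) = 50 ms/bit
  a = 350 − 50 × 1 = 300 ms
Then RT(4) = 300 + 50 × log₂ 4 = 300 + 50 × 2 ≈ 400.000 ms.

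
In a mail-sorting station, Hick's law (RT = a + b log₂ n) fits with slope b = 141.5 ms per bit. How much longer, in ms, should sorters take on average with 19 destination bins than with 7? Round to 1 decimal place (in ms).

ΔRT = (a + b log₂ n₂) − (a + b log₂ n₁) = b·(log₂ n₂ − log₂ n₁).
log₂(19) − log₂(7) = 4.2479 − 2.8074 = 1.4406.
ΔRT = 141.5 × 1.4406 = 203.841 ms.

203.8 ms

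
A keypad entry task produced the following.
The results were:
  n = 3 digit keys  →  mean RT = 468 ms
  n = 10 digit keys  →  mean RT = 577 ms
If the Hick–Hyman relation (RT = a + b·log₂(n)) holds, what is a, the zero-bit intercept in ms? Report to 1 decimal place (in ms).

368.5 ms

b = (RT₂ − RT₁)/(log₂ n₂ − log₂ n₁) = (577 − 468)/(3.3219 − 1.5850) = 62.753 ms/bit.
Intercept: a = 468 − 62.753·log₂(3) = 368.539 ms.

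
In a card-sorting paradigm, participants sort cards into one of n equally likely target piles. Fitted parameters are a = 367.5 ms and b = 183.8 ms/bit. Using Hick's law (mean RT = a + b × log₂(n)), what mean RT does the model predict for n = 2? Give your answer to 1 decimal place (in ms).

551.3 ms

log₂(2) = 1 bits, so RT = 367.5 + 183.8 × 1 ≈ 551.300 ms.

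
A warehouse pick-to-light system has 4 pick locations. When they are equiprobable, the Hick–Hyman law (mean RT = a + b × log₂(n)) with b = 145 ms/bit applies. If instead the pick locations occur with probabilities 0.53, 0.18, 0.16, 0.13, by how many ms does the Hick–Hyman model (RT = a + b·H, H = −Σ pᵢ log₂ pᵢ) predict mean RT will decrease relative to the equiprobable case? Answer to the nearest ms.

The RT saving is b·ΔH. Equiprobable H₀ = log₂(4) = 2.0000 bits; with the given probabilities H = 1.7364 bits.
b·(H₀ − H) = 145 × (2.0000 − 1.7364) = 38.22 ms.

38 ms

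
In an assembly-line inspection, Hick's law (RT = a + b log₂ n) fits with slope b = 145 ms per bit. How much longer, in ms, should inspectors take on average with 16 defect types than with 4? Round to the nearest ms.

ΔRT = (a + b log₂ n₂) − (a + b log₂ n₁) = b·(log₂ n₂ − log₂ n₁).
log₂(16) − log₂(4) = log₂(16/4) = log₂(4) = 2.
ΔRT = 145 × 2.0000 = 290.000 ms.

290 ms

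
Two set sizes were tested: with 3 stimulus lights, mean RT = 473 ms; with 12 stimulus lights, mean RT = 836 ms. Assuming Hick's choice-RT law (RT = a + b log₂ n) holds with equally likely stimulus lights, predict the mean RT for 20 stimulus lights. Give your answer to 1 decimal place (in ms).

RT is linear in log₂ n, so two points fix the line:
  b = (836 − 473) / (log₂ 12 − log₂ 3) = 363 / (3.5850 − 1.5850) = 181.500 ms/bit
  a = 473 − 181.500 × 1.5850 = 185.329 ms
Then RT(20) = 185.329 + 181.500 × log₂ 20 = 185.329 + 181.500 × 4.3219 ≈ 969.759 ms.

969.8 ms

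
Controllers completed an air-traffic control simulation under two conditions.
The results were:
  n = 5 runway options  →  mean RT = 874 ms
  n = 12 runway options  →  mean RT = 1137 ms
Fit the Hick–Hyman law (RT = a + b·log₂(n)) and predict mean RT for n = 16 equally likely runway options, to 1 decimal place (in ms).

Solve the two-equation system in a and b:
  b = (1137 − 874) / (log₂ 12 − log₂ 5) = 263 / (3.5850 − 2.3219) = 208.229 ms/bit
  a = 874 − 208.229 × 2.3219 = 390.508 ms
Then RT(16) = 390.508 + 208.229 × log₂ 16 = 390.508 + 208.229 × 4 ≈ 1223.423 ms.

1223.4 ms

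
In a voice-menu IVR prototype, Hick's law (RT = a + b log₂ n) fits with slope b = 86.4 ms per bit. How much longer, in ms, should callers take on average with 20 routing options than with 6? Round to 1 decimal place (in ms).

The intercept a cancels: ΔRT = b·(log₂ n₂ − log₂ n₁) = b·log₂(n₂/n₁).
log₂(20) − log₂(6) = 4.3219 − 2.5850 = 1.7370.
ΔRT = 86.4 × 1.7370 = 150.074 ms.

150.1 ms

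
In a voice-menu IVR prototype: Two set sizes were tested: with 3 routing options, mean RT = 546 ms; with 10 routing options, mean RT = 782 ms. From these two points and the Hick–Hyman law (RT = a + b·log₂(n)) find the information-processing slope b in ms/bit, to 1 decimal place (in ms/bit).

b = (RT₂ − RT₁)/(log₂ n₂ − log₂ n₁) = (782 − 546)/(3.3219 − 1.5850) = 135.869 ms/bit.

135.9 ms/bit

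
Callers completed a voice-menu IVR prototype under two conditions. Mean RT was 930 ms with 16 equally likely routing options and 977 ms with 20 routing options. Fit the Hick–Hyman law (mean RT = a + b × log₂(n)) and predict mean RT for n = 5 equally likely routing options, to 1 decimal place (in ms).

RT is linear in log₂ n, so two points fix the line:
  b = (977 − 930) / (log₂ 20 − log₂ 16) = 47 / (4.3219 − 4) = 145.995 ms/bit
  a = 930 − 145.995 × 4 = 346.019 ms
Then RT(5) = 346.019 + 145.995 × log₂ 5 = 346.019 + 145.995 × 2.3219 ≈ 685.009 ms.

685.0 ms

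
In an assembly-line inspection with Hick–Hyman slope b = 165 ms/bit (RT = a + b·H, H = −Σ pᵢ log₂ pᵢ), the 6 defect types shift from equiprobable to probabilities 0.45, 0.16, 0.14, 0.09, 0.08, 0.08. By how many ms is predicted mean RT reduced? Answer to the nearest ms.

58 ms

Equiprobable entropy H₀ = log₂ 6 = 2.5850 bits.
Skewed entropy H = −Σ pᵢ log₂ pᵢ = 2.2342 bits.
ΔRT = b·(H₀ − H) = 165 × 0.3508 = 57.88 ms.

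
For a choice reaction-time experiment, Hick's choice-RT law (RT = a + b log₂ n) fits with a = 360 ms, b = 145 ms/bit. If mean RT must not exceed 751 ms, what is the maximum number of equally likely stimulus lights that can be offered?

6

145·log₂ n ≤ 751 − 360 = 391, giving log₂ n ≤ 2.6966 and n ≤ 6.483. The largest whole number is 6.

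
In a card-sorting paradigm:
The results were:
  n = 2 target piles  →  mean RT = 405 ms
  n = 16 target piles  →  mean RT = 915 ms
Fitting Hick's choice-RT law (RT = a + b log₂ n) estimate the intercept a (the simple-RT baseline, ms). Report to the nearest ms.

235 ms

b = (RT₂ − RT₁)/(log₂ n₂ − log₂ n₁) = (915 − 405)/(4 − 1) = 170 ms/bit.
a = RT₁ − b·log₂ n₁ = 405 − 170 × 1 = 235.000 ms.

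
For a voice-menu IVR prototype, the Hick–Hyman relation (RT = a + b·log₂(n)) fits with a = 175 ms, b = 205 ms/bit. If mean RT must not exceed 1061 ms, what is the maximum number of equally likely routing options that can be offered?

Information budget: (1061 − 175)/205 = 4.3220 bits, so n ≤ 2^4.3220 = 20.000 → at most 20.

20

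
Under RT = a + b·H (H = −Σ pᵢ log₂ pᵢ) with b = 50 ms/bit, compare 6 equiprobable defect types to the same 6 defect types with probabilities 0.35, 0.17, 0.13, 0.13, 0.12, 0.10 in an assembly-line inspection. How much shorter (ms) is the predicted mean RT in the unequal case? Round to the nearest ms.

Equiprobable entropy H₀ = log₂ 6 = 2.5850 bits.
Skewed entropy H = −Σ pᵢ log₂ pᵢ = 2.4292 bits.
ΔRT = b·(H₀ − H) = 50 × 0.1557 = 7.79 ms.

8 ms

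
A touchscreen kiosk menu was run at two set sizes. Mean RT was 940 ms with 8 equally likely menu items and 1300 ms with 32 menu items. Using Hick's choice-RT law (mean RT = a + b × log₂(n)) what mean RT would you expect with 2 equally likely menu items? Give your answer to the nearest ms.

580 ms

With log₂ n on the abscissa the relation is linear; from the two conditions:
  b = (1300 − 940) / (log₂ 32 − log₂ 8) = 360 / (5 − 3) = 180 ms/bit
  a = 940 − 180 × 3 = 400 ms
Then RT(2) = 400 + 180 × log₂ 2 = 400 + 180 × 1 ≈ 580.000 ms.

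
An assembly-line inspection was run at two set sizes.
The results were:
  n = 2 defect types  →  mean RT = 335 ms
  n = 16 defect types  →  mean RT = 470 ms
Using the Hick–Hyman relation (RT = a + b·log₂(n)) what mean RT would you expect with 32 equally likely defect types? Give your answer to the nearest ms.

With log₂ n on the abscissa the relation is linear; from the two conditions:
  b = (470 − 335) / (log₂ 16 − log₂ 2) = 135 / (4 − 1) = 45 ms/bit
  a = 335 − 45 × 1 = 290 ms
Then RT(32) = 290 + 45 × log₂ 32 = 290 + 45 × 5 ≈ 515.000 ms.

515 ms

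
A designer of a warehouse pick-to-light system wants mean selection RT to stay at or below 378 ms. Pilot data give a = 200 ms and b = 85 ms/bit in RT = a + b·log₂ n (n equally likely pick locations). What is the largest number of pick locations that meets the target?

4

Information budget: (378 − 200)/85 = 2.0941 bits, so n ≤ 2^2.0941 = 4.270 → at most 4.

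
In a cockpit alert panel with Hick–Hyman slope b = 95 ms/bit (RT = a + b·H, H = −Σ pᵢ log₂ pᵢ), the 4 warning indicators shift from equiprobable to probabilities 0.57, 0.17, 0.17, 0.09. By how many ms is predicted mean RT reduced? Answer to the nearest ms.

34 ms

Equiprobable entropy H₀ = log₂ 4 = 2.0000 bits.
Skewed entropy H = −Σ pᵢ log₂ pᵢ = 1.6441 bits.
ΔRT = b·(H₀ − H) = 95 × 0.3559 = 33.81 ms.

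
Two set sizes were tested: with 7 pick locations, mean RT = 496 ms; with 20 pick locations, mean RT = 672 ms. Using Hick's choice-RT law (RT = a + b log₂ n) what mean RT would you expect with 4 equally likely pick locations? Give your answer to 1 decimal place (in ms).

With log₂ n on the abscissa the relation is linear; from the two conditions:
  b = (672 − 496) / (log₂ 20 − log₂ 7) = 176 / (4.3219 − 2.8074) = 116.204 ms/bit
  a = 496 − 116.204 × 2.8074 = 169.773 ms
Then RT(4) = 169.773 + 116.204 × log₂ 4 = 169.773 + 116.204 × 2 ≈ 402.182 ms.

402.2 ms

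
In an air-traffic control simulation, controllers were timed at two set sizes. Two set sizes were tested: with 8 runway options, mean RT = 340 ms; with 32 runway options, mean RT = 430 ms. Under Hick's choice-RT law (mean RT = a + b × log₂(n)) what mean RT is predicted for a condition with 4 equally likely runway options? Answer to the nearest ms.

RT is linear in log₂ n, so two points fix the line:
  b = (430 − 340) / (log₂ 32 − log₂ 8) = 90 / (5 − 3) = 45 ms/bit
  a = 340 − 45 × 3 = 205 ms
Then RT(4) = 205 + 45 × log₂ 4 = 205 + 45 × 2 ≈ 295.000 ms.

295 ms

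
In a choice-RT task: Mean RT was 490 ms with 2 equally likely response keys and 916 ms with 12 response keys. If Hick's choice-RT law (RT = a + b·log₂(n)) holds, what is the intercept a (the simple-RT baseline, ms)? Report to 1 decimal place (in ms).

The slope on a log₂ axis is (916 − 490) / (3.5850 − 1) = 164.799 ms/bit.
Intercept: a = 490 − 164.799·log₂(2) = 325.201 ms.

325.2 ms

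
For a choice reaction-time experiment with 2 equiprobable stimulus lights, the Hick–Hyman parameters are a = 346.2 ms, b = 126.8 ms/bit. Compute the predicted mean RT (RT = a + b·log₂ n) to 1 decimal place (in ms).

log₂(2) = 1 bits, so RT = 346.2 + 126.8 × 1 ≈ 473.000 ms.

473.0 ms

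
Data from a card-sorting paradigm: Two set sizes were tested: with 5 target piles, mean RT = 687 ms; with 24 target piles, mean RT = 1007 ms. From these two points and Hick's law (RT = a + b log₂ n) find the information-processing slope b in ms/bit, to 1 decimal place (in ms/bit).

Slope: b = (1007 − 687) / (log₂ 24 − log₂ 5) = 320/2.2630 = 141.403 ms/bit.

141.4 ms/bit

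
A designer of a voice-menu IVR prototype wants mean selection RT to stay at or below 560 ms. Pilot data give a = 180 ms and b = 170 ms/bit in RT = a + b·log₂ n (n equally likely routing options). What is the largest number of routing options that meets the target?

4

Set 180 + 170·log₂ n ≤ 560 → log₂ n ≤ (560 − 180)/170 = 2.2353.
So n ≤ 2^2.2353 = 4.709; the largest integer n is 4.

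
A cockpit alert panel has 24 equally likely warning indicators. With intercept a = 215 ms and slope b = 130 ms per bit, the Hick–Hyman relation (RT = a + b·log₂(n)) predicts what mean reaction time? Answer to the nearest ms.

811 ms

log₂(24) = 4.5850 bits, so RT = 215 + 130 × 4.5850 ≈ 811.045 ms.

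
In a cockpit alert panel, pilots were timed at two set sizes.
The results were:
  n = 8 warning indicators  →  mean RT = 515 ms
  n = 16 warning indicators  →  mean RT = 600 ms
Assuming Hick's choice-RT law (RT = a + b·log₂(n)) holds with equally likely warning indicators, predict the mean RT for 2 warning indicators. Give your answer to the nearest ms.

345 ms

Fit slope and intercept:
  b = (600 − 515) / (log₂ 16 − log₂ 8) = 85 / (4 − 3) = 85 ms/bit
  a = 515 − 85 × 3 = 260 ms
Then RT(2) = 260 + 85 × log₂ 2 = 260 + 85 × 1 ≈ 345.000 ms.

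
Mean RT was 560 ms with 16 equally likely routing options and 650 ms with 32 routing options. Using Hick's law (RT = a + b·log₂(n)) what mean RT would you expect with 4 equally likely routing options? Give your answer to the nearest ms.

Solve the two-equation system in a and b:
  b = (650 − 560) / (log₂ 32 − log₂ 16) = 90 / (5 − 4) = 90 ms/bit
  a = 560 − 90 × 4 = 200 ms
Then RT(4) = 200 + 90 × log₂ 4 = 200 + 90 × 2 ≈ 380.000 ms.

380 ms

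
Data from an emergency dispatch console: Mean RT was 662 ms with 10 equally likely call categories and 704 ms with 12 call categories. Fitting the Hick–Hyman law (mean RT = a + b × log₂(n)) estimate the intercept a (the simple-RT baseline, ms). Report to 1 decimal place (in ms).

Slope: b = (704 − 662) / (log₂ 12 − log₂ 10) = 42/0.2630 = 159.675 ms/bit.
Intercept: a = 662 − 159.675·log₂(10) = 131.571 ms.

131.6 ms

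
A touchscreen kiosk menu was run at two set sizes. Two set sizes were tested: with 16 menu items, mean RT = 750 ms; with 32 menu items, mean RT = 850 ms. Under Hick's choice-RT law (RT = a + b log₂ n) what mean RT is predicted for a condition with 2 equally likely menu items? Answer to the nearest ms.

RT is linear in log₂ n, so two points fix the line:
  b = (850 − 750) / (log₂ 32 − log₂ 16) = 100 / (5 − 4) = 100 ms/bit
  a = 750 − 100 × 4 = 350 ms
Then RT(2) = 350 + 100 × log₂ 2 = 350 + 100 × 1 ≈ 450.000 ms.

450 ms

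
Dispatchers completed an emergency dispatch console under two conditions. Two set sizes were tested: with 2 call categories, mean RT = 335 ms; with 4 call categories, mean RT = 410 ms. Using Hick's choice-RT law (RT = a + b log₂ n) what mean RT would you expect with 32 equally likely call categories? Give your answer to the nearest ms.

635 ms

With log₂ n on the abscissa the relation is linear; from the two conditions:
  b = (410 − 335) / (log₂ 4 − log₂ 2) = 75 / (2 − 1) = 75 ms/bit
  a = 335 − 75 × 1 = 260 ms
Then RT(32) = 260 + 75 × log₂ 32 = 260 + 75 × 5 ≈ 635.000 ms.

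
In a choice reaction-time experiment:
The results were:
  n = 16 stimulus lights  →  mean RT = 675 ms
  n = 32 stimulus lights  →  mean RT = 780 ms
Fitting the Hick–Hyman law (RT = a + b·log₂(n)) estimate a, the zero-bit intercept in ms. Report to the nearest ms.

b = (RT₂ − RT₁)/(log₂ n₂ − log₂ n₁) = (780 − 675)/(5 − 4) = 105 ms/bit.
Intercept: a = 675 − 105·log₂(16) = 255.000 ms.

255 ms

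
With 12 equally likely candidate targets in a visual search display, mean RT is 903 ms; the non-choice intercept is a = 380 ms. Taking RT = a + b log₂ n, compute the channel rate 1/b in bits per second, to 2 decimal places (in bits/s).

6.85 bits/s

b = (903 − 380)/log₂ 12 = 523/3.5850 = 145.887 ms per bit = 0.14589 s/bit; the reciprocal is 6.855 bits/s.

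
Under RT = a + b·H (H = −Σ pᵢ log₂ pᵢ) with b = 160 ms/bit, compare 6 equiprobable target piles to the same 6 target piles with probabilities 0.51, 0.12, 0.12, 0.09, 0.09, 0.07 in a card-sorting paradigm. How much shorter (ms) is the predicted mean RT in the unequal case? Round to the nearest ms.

74 ms

Equiprobable entropy H₀ = log₂ 6 = 2.5850 bits.
Skewed entropy H = −Σ pᵢ log₂ pᵢ = 2.1234 bits.
ΔRT = b·(H₀ − H) = 160 × 0.4615 = 73.85 ms.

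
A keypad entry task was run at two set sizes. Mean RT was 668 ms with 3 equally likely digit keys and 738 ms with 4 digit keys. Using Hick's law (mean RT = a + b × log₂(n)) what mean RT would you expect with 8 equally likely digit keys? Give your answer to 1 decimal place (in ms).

906.7 ms

With log₂ n on the abscissa the relation is linear; from the two conditions:
  b = (738 − 668) / (log₂ 4 − log₂ 3) = 70 / (2 − 1.5850) = 168.659 ms/bit
  a = 668 − 168.659 × 1.5850 = 400.681 ms
Then RT(8) = 400.681 + 168.659 × log₂ 8 = 400.681 + 168.659 × 3 ≈ 906.659 ms.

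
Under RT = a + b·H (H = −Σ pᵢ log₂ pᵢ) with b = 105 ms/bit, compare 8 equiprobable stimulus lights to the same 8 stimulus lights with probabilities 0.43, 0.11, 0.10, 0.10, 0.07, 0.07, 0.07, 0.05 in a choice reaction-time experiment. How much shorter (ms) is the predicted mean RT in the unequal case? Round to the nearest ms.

The RT saving is b·ΔH. Equiprobable H₀ = log₂(8) = 3.0000 bits; with the given probabilities H = 2.5600 bits.
b·(H₀ − H) = 105 × (3.0000 − 2.5600) = 46.20 ms.

46 ms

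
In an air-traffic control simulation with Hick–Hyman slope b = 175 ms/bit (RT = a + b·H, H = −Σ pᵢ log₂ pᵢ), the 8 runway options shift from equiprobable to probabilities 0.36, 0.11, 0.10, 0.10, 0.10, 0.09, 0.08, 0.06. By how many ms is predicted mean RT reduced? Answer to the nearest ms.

Equiprobable entropy H₀ = log₂ 8 = 3.0000 bits.
Skewed entropy H = −Σ pᵢ log₂ pᵢ = 2.7252 bits.
ΔRT = b·(H₀ − H) = 175 × 0.2748 = 48.09 ms.

48 ms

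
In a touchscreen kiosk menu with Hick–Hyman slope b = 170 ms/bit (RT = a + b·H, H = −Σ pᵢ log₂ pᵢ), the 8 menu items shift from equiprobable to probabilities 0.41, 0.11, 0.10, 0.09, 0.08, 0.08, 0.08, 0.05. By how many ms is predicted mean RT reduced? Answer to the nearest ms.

The RT saving is b·ΔH. Equiprobable H₀ = log₂(8) = 3.0000 bits; with the given probabilities H = 2.6131 bits.
b·(H₀ − H) = 170 × (3.0000 − 2.6131) = 65.77 ms.

66 ms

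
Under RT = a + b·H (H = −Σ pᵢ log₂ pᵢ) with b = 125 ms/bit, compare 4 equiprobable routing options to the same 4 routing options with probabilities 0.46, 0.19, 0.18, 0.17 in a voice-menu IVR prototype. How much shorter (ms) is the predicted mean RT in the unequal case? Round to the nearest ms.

The RT saving is b·ΔH. Equiprobable H₀ = log₂(4) = 2.0000 bits; with the given probabilities H = 1.8505 bits.
b·(H₀ − H) = 125 × (2.0000 − 1.8505) = 18.69 ms.

19 ms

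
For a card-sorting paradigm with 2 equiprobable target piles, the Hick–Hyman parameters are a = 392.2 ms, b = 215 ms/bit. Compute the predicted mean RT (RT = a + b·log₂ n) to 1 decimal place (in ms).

607.2 ms

log₂(2) = 1 bits, so RT = 392.2 + 215 × 1 ≈ 607.200 ms.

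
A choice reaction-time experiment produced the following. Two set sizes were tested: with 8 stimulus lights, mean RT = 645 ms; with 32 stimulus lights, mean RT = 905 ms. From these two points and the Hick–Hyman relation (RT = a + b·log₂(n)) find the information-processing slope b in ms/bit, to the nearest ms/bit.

130 ms/bit

b = (RT₂ − RT₁)/(log₂ n₂ − log₂ n₁) = (905 − 645)/(5 − 3) = 130 ms/bit.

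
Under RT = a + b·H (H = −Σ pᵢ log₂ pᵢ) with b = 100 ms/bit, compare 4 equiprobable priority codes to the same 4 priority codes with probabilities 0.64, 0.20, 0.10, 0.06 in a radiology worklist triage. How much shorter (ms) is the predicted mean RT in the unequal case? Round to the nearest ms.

55 ms

The RT saving is b·ΔH. Equiprobable H₀ = log₂(4) = 2.0000 bits; with the given probabilities H = 1.4522 bits.
b·(H₀ − H) = 100 × (2.0000 − 1.4522) = 54.78 ms.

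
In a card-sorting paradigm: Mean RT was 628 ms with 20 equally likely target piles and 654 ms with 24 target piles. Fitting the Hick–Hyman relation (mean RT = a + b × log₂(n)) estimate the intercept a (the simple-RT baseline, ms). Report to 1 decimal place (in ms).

The slope on a log₂ axis is (654 − 628) / (4.5850 − 4.3219) = 98.846 ms/bit.
Intercept: a = 628 − 98.846·log₂(20) = 200.793 ms.

200.8 ms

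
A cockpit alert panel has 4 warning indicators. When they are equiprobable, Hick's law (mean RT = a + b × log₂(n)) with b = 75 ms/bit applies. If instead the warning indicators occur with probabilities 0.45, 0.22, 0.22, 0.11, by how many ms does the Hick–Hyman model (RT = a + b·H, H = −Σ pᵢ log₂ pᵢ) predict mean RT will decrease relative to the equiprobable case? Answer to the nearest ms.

The RT saving is b·ΔH. Equiprobable H₀ = log₂(4) = 2.0000 bits; with the given probabilities H = 1.8298 bits.
b·(H₀ − H) = 75 × (2.0000 − 1.8298) = 12.76 ms.

13 ms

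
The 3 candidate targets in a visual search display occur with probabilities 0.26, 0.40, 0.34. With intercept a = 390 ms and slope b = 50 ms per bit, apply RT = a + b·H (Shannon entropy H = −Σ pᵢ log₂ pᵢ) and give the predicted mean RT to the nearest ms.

Entropy contributions −pᵢ log₂ pᵢ: 0.5053, 0.5288, 0.5292; sum H = 1.5632 bits.
RT = a + bH = 390 + 50·1.5632 = 468.16 ms.

468 ms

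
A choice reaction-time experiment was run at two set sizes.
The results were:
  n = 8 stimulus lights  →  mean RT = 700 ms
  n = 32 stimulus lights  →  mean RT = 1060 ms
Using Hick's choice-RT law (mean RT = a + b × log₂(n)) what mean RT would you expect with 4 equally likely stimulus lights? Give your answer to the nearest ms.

With log₂ n on the abscissa the relation is linear; from the two conditions:
  b = (1060 − 700) / (log₂ 32 − log₂ 8) = 360 / (5 − 3) = 180 ms/bit
  a = 700 − 180 × 3 = 160 ms
Then RT(4) = 160 + 180 × log₂ 4 = 160 + 180 × 2 ≈ 520.000 ms.

520 ms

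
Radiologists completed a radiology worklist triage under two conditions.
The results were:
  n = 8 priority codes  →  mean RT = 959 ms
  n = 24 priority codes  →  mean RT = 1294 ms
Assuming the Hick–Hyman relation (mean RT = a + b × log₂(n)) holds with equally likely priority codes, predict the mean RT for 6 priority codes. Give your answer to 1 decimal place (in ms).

871.3 ms

Fit slope and intercept:
  b = (1294 − 959) / (log₂ 24 − log₂ 8) = 335 / (4.5850 − 3) = 211.361 ms/bit
  a = 959 − 211.361 × 3 = 324.916 ms
Then RT(6) = 324.916 + 211.361 × log₂ 6 = 324.916 + 211.361 × 2.5850 ≈ 871.277 ms.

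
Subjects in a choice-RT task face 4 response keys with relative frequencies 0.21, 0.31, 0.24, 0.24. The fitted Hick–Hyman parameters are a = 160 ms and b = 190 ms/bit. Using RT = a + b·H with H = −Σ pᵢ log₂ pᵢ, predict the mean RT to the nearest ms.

H = 0.21·log₂(1/0.21) + 0.31·log₂(1/0.31) + 0.24·log₂(1/0.24) + 0.24·log₂(1/0.24) = 1.9849 bits.
RT = 160 + 190 × 1.9849 = 537.13 ms.

537 ms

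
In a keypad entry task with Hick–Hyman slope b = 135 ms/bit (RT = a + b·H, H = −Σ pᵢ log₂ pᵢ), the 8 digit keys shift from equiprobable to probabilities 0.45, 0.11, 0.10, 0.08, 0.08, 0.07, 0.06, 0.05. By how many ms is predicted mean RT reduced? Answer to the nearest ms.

The RT saving is b·ΔH. Equiprobable H₀ = log₂(8) = 3.0000 bits; with the given probabilities H = 2.5121 bits.
b·(H₀ − H) = 135 × (3.0000 − 2.5121) = 65.87 ms.

66 ms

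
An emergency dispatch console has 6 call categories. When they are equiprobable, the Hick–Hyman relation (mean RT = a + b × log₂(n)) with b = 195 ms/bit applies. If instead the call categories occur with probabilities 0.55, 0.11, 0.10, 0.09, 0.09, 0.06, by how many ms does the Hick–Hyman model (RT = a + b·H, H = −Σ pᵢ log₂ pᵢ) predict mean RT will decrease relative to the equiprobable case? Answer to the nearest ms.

The RT saving is b·ΔH. Equiprobable H₀ = log₂(6) = 2.5850 bits; with the given probabilities H = 2.0257 bits.
b·(H₀ − H) = 195 × (2.5850 − 2.0257) = 109.06 ms.

109 ms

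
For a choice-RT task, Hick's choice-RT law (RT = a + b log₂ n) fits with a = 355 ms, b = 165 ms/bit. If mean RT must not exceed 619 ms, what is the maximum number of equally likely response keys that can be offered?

Set 355 + 165·log₂ n ≤ 619 → log₂ n ≤ (619 − 355)/165 = 1.6000.
So n ≤ 2^1.6000 = 3.031; the largest integer n is 3.

3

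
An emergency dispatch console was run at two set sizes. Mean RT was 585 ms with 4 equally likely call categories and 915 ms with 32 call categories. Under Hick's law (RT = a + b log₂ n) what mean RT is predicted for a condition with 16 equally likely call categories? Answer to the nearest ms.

RT is linear in log₂ n, so two points fix the line:
  b = (915 − 585) / (log₂ 32 − log₂ 4) = 330 / (5 − 2) = 110 ms/bit
  a = 585 − 110 × 2 = 365 ms
Then RT(16) = 365 + 110 × log₂ 16 = 365 + 110 × 4 ≈ 805.000 ms.

805 ms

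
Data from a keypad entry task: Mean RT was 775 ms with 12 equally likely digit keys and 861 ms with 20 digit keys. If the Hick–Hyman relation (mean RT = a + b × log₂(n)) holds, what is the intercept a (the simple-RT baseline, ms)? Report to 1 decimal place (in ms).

b = (RT₂ − RT₁)/(log₂ n₂ − log₂ n₁) = (861 − 775)/(4.3219 − 3.5850) = 116.695 ms/bit.
Intercept: a = 775 − 116.695·log₂(12) = 356.654 ms.

356.7 ms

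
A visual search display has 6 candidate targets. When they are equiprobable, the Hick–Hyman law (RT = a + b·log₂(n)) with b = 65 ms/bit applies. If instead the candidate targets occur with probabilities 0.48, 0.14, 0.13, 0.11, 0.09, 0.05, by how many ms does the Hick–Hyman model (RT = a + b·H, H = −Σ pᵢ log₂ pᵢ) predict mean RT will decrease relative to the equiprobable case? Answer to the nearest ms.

27 ms

The RT saving is b·ΔH. Equiprobable H₀ = log₂(6) = 2.5850 bits; with the given probabilities H = 2.1671 bits.
b·(H₀ − H) = 65 × (2.5850 − 2.1671) = 27.16 ms.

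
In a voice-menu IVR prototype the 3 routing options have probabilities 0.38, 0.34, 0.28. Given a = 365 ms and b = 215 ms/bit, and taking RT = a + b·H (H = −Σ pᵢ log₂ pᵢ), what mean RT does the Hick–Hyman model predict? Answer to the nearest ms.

703 ms

H = 0.38·log₂(1/0.38) + 0.34·log₂(1/0.34) + 0.28·log₂(1/0.28) = 1.5738 bits.
RT = 365 + 215 × 1.5738 = 703.38 ms.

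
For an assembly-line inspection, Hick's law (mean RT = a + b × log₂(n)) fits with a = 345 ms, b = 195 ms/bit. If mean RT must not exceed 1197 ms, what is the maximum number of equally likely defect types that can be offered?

20

195·log₂ n ≤ 1197 − 345 = 852, giving log₂ n ≤ 4.3692 and n ≤ 20.667. The largest whole number is 20.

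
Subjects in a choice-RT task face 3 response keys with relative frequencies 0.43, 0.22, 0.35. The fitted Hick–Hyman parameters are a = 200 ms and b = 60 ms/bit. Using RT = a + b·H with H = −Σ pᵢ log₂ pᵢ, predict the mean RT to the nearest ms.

Entropy contributions −pᵢ log₂ pᵢ: 0.5236, 0.4806, 0.5301; sum H = 1.5342 bits.
RT = a + bH = 200 + 60·1.5342 = 292.05 ms.

292 ms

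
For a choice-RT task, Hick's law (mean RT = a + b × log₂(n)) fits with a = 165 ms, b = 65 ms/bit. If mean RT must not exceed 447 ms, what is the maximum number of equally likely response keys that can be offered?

Set 165 + 65·log₂ n ≤ 447 → log₂ n ≤ (447 − 165)/65 = 4.3385.
So n ≤ 2^4.3385 = 20.231; the largest integer n is 20.

20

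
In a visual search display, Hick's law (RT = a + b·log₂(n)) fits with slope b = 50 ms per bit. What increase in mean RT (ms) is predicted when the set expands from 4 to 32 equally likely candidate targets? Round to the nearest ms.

150 ms

The intercept a cancels: ΔRT = b·(log₂ n₂ − log₂ n₁) = b·log₂(n₂/n₁).
log₂(32) − log₂(4) = log₂(32/4) = log₂(8) = 3.
ΔRT = 50 × 3.0000 = 150.000 ms.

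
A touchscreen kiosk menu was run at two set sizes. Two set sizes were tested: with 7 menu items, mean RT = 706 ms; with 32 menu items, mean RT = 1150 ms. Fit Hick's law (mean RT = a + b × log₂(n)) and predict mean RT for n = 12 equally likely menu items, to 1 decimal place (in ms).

863.5 ms

Fit slope and intercept:
  b = (1150 − 706) / (log₂ 32 − log₂ 7) = 444 / (5 − 2.8074) = 202.495 ms/bit
  a = 706 − 202.495 × 2.8074 = 137.524 ms
Then RT(12) = 137.524 + 202.495 × log₂ 12 = 137.524 + 202.495 × 3.5850 ≈ 863.462 ms.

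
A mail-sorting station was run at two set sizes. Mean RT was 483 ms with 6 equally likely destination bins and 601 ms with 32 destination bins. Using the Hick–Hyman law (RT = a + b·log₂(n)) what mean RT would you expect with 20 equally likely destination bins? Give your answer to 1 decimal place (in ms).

Solve the two-equation system in a and b:
  b = (601 − 483) / (log₂ 32 − log₂ 6) = 118 / (5 − 2.5850) = 48.861 ms/bit
  a = 483 − 48.861 × 2.5850 = 356.697 ms
Then RT(20) = 356.697 + 48.861 × log₂ 20 = 356.697 + 48.861 × 4.3219 ≈ 567.869 ms.

567.9 ms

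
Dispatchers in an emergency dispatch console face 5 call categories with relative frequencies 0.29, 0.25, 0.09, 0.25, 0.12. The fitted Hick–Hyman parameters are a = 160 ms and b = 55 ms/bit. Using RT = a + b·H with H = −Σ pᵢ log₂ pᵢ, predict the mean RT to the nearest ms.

281 ms

Entropy contributions −pᵢ log₂ pᵢ: 0.5179, 0.5000, 0.3127, 0.5000, 0.3671; sum H = 2.1976 bits.
RT = a + bH = 160 + 55·2.1976 = 280.87 ms.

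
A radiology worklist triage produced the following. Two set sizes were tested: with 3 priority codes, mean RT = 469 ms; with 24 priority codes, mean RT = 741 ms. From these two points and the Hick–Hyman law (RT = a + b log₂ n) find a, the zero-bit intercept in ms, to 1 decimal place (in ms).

325.3 ms

The slope on a log₂ axis is (741 − 469) / (4.5850 − 1.5850) = 90.667 ms/bit.
a = RT₁ − b·log₂ n₁ = 469 − 90.667 × 1.5850 = 325.297 ms.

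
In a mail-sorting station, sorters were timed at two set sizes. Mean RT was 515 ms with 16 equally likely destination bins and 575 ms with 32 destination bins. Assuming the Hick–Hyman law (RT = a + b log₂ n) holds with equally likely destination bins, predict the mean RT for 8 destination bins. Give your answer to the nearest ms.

455 ms

Fit slope and intercept:
  b = (575 − 515) / (log₂ 32 − log₂ 16) = 60 / (5 − 4) = 60 ms/bit
  a = 515 − 60 × 4 = 275 ms
Then RT(8) = 275 + 60 × log₂ 8 = 275 + 60 × 3 ≈ 455.000 ms.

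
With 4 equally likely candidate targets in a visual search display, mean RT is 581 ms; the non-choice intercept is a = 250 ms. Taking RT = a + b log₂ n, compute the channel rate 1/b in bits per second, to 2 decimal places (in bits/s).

6.04 bits/s

b = (581 − 250)/log₂ 4 = 331/2 = 165.500 ms per bit = 0.16550 s/bit; the reciprocal is 6.042 bits/s.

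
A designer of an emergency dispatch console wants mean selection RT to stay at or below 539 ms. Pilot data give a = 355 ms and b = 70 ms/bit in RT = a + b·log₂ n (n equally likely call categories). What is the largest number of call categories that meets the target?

Information budget: (539 − 355)/70 = 2.6286 bits, so n ≤ 2^2.6286 = 6.184 → at most 6.

6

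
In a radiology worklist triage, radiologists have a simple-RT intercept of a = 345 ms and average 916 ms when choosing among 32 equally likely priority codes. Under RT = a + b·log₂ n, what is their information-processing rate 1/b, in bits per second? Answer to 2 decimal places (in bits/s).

8.76 bits/s

Choice component = 916 − 345 = 571 ms over log₂(32) = 5 bits.
b = 571 / 5 = 114.200 ms/bit, so 1/b = 8.757 bits/s.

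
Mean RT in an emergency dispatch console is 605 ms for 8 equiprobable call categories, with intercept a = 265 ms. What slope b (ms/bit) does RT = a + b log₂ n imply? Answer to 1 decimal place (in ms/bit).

113.3 ms/bit

b = (605 − 265) / log₂(8) = 340 / 3 = 113.333 ms/bit.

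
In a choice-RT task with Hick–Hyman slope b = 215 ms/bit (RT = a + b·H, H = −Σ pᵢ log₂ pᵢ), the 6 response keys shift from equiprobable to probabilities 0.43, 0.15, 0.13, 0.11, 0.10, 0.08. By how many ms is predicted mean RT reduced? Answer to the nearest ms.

The RT saving is b·ΔH. Equiprobable H₀ = log₂(6) = 2.5850 bits; with the given probabilities H = 2.2907 bits.
b·(H₀ − H) = 215 × (2.5850 − 2.2907) = 63.26 ms.

63 ms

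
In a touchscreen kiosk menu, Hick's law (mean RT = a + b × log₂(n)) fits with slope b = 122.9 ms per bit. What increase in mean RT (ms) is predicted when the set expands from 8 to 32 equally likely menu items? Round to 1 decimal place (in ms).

245.8 ms

Only the slope matters, since a is common to both: ΔRT = b·log₂(n₂/n₁).
log₂(32) − log₂(8) = log₂(32/8) = log₂(4) = 2.
ΔRT = 122.9 × 2.0000 = 245.800 ms.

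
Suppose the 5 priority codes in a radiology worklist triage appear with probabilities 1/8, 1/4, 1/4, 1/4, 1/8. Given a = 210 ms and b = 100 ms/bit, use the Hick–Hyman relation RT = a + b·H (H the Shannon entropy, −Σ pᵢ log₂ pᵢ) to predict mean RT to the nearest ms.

Each term −pᵢ log₂ pᵢ: 0.125·3 + 0.25·2 + 0.25·2 + 0.25·2 + 0.125·3; summed, H = 2.250 bits.
Mean RT = a + bH = 210 + 100·2.250 = 435.00 ms.

435 ms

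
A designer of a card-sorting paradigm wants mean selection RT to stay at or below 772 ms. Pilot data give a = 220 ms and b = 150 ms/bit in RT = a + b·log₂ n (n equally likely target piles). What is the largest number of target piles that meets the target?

Information budget: (772 − 220)/150 = 3.6800 bits, so n ≤ 2^3.6800 = 12.817 → at most 12.

12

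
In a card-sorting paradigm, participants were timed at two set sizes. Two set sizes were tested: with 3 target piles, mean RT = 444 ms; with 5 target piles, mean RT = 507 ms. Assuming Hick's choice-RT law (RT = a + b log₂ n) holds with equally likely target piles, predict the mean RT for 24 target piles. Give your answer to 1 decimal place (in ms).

Fit slope and intercept:
  b = (507 − 444) / (log₂ 5 − log₂ 3) = 63 / (2.3219 − 1.5850) = 85.486 ms/bit
  a = 444 − 85.486 × 1.5850 = 308.508 ms
Then RT(24) = 308.508 + 85.486 × log₂ 24 = 308.508 + 85.486 × 4.5850 ≈ 700.457 ms.

700.5 ms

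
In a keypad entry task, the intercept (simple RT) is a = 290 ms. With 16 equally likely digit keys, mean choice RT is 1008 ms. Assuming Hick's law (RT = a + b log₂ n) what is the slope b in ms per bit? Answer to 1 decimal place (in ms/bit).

179.5 ms/bit

log₂(16) = 4 bits.
b = (RT − a)/log₂ n = (1008 − 290) / 4 = 179.500 ms/bit.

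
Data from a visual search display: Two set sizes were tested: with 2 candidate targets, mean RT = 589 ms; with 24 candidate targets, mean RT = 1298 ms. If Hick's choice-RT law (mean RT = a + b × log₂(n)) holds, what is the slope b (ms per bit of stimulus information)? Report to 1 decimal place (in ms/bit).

197.8 ms/bit

Slope: b = (1298 − 589) / (log₂ 24 − log₂ 2) = 709/3.5850 = 197.771 ms/bit.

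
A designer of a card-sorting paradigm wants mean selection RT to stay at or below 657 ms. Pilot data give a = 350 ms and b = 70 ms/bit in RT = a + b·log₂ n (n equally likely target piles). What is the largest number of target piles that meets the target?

20

70·log₂ n ≤ 657 − 350 = 307, giving log₂ n ≤ 4.3857 and n ≤ 20.904. The largest whole number is 20.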